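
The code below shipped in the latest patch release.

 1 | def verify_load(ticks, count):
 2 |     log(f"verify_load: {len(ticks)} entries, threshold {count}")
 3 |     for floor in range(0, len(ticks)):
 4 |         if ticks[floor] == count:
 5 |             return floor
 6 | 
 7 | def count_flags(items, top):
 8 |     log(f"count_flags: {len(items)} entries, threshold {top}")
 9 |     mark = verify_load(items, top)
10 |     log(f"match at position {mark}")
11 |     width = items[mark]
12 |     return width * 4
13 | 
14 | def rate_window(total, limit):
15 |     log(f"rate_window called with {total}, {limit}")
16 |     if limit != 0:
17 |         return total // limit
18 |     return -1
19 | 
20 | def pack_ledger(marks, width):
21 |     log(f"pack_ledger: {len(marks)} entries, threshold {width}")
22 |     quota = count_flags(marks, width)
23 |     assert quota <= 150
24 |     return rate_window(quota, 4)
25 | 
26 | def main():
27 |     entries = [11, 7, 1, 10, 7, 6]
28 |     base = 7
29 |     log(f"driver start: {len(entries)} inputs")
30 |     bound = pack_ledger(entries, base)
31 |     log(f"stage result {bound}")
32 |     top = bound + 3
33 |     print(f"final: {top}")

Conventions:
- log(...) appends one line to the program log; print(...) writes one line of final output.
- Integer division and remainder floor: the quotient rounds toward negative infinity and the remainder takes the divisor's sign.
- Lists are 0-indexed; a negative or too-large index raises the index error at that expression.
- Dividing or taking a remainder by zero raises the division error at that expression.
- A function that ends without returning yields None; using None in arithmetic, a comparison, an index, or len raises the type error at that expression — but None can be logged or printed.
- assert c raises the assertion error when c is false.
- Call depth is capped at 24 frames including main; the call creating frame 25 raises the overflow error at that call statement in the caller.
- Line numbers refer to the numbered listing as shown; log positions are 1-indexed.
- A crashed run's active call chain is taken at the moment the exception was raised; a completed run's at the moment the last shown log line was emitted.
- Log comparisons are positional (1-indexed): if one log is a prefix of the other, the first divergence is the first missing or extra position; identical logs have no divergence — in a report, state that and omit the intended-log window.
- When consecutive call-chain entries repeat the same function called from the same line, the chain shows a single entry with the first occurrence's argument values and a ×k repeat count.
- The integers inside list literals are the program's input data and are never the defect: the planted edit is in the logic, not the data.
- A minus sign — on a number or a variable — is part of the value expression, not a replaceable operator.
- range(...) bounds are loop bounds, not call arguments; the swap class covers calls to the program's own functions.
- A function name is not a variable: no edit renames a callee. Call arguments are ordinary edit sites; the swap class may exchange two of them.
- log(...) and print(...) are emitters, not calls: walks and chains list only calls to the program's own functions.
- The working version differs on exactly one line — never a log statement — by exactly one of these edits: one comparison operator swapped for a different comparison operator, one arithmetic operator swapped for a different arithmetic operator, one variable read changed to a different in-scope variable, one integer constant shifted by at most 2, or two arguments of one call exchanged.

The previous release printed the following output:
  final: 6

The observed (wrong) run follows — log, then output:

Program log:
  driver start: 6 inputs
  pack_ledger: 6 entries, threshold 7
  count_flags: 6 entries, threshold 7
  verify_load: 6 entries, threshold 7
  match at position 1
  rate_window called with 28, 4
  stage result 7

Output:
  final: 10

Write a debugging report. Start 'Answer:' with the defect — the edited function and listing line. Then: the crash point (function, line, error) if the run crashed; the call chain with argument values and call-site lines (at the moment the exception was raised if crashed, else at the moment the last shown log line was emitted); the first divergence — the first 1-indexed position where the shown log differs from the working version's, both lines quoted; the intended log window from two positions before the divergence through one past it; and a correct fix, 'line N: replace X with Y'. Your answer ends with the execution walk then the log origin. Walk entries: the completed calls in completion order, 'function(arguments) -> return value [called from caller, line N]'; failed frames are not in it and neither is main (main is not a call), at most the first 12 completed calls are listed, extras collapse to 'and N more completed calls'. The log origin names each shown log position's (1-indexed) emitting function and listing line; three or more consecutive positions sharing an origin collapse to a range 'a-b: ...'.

Answer: the defect is in count_flags at line 12.
The tell: Log line 6 is where behavior first shows: 'rate_window called with 28, 4' appears instead of 'rate_window called with 14, 4'.
Call chain: main.
First divergence: position 6 — shown 'rate_window called with 28, 4', intended 'rate_window called with 14, 4'.
Intended log window:
  4: verify_load: 6 entries, threshold 7
  5: match at position 1
  6: rate_window called with 14, 4
  7: stage result 3
Execution walk:
  verify_load([11, 7, 1, 10, 7, 6], 7) -> 1  [called from count_flags, line 9]
  count_flags([11, 7, 1, 10, 7, 6], 7) -> 28  [called from pack_ledger, line 22]
  rate_window(28, 4) -> 7  [called from pack_ledger, line 24]
  pack_ledger([11, 7, 1, 10, 7, 6], 7) -> 7  [called from main, line 30]
Log line origins:
  1: from main, line 29
  2: from pack_ledger, line 21
  3: from count_flags, line 8
  4: from verify_load, line 2
  5: from count_flags, line 10
  6: from rate_window, line 15
  7: from main, line 31
A correct fix: line 12: replace `4` with `2`.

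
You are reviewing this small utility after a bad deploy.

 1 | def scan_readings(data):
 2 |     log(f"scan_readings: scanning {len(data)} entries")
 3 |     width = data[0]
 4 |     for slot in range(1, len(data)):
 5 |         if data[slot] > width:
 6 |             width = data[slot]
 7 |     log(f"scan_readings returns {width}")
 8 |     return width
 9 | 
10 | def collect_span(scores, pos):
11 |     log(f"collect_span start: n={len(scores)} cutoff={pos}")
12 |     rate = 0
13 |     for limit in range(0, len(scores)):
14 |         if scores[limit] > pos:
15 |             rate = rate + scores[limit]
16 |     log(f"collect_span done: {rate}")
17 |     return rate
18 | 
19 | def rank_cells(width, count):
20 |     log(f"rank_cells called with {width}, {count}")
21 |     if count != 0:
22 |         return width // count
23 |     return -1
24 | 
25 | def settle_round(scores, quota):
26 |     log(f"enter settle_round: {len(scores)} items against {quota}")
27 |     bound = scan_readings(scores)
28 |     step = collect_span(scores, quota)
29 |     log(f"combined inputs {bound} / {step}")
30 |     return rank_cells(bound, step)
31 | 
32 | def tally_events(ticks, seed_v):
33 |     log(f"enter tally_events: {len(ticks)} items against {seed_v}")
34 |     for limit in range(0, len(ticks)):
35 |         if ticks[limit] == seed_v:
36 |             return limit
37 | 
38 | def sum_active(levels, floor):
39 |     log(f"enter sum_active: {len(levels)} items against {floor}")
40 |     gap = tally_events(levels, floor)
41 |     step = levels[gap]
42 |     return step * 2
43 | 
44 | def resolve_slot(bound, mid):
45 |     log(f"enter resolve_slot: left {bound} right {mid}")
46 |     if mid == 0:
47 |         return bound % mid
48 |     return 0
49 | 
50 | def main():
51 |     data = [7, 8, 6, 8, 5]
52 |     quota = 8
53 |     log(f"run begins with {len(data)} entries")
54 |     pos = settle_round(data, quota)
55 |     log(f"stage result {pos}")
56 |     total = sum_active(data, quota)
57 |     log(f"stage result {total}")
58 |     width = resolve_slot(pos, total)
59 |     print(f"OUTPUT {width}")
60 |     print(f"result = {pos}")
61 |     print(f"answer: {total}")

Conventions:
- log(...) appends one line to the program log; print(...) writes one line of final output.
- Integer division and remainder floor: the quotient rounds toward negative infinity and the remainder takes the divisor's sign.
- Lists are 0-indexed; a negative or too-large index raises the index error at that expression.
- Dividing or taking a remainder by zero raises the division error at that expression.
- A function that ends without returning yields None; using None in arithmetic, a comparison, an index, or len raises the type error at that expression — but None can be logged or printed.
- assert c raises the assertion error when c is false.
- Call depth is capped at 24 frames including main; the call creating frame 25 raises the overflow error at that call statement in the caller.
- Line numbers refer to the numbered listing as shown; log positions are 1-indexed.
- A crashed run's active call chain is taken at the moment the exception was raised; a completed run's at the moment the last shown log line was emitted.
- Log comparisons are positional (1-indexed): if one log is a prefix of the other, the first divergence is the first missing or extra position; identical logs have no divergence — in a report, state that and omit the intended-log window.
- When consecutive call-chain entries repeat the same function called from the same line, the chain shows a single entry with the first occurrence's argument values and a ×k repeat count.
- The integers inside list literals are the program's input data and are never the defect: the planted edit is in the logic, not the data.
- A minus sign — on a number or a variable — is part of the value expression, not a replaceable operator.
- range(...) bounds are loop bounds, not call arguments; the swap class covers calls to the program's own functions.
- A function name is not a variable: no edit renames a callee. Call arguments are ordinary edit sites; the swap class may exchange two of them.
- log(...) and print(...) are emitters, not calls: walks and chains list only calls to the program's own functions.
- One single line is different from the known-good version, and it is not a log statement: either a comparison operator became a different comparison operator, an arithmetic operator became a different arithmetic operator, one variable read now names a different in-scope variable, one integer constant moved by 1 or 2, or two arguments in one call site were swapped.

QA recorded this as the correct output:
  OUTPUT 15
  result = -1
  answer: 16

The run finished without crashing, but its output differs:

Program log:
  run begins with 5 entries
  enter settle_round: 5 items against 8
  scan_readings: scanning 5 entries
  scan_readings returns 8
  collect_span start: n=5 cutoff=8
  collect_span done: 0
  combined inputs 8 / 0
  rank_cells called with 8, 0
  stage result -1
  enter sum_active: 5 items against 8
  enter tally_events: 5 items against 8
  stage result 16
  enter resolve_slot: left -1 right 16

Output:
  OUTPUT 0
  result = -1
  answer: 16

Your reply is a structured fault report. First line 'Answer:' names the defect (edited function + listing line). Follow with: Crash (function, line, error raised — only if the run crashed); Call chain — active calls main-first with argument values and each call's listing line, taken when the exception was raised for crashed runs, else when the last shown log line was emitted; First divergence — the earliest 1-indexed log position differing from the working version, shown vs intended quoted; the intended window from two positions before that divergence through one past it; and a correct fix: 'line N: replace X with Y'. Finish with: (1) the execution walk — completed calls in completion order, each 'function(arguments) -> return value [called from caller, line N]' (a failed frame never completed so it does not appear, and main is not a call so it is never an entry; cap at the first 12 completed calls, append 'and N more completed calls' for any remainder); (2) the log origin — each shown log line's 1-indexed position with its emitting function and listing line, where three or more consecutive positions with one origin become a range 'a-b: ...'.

Answer: the defect is in resolve_slot at line 46.
Key fact: Nothing in the log betrays the bug — only the output does.
Call chain: main -> resolve_slot(-1, 16) (called at line 58).
First divergence: there is none — every log position agrees.
Execution walk:
  scan_readings([7, 8, 6, 8, 5]) -> 8  [called from settle_round, line 27]
  collect_span([7, 8, 6, 8, 5], 8) -> 0  [called from settle_round, line 28]
  rank_cells(8, 0) -> -1  [called from settle_round, line 30]
  settle_round([7, 8, 6, 8, 5], 8) -> -1  [called from main, line 54]
  tally_events([7, 8, 6, 8, 5], 8) -> 1  [called from sum_active, line 40]
  sum_active([7, 8, 6, 8, 5], 8) -> 16  [called from main, line 56]
  resolve_slot(-1, 16) -> 0  [called from main, line 58]
Log line origins:
  1: logged in main at line 53
  2: logged in settle_round at line 26
  3: logged in scan_readings at line 2
  4: logged in scan_readings at line 7
  5: logged in collect_span at line 11
  6: logged in collect_span at line 16
  7: logged in settle_round at line 29
  8: logged in rank_cells at line 20
  9: logged in main at line 55
  10: logged in sum_active at line 39
  11: logged in tally_events at line 33
  12: logged in main at line 57
  13: logged in resolve_slot at line 45
A correct fix: line 46: replace `==` with `!=`.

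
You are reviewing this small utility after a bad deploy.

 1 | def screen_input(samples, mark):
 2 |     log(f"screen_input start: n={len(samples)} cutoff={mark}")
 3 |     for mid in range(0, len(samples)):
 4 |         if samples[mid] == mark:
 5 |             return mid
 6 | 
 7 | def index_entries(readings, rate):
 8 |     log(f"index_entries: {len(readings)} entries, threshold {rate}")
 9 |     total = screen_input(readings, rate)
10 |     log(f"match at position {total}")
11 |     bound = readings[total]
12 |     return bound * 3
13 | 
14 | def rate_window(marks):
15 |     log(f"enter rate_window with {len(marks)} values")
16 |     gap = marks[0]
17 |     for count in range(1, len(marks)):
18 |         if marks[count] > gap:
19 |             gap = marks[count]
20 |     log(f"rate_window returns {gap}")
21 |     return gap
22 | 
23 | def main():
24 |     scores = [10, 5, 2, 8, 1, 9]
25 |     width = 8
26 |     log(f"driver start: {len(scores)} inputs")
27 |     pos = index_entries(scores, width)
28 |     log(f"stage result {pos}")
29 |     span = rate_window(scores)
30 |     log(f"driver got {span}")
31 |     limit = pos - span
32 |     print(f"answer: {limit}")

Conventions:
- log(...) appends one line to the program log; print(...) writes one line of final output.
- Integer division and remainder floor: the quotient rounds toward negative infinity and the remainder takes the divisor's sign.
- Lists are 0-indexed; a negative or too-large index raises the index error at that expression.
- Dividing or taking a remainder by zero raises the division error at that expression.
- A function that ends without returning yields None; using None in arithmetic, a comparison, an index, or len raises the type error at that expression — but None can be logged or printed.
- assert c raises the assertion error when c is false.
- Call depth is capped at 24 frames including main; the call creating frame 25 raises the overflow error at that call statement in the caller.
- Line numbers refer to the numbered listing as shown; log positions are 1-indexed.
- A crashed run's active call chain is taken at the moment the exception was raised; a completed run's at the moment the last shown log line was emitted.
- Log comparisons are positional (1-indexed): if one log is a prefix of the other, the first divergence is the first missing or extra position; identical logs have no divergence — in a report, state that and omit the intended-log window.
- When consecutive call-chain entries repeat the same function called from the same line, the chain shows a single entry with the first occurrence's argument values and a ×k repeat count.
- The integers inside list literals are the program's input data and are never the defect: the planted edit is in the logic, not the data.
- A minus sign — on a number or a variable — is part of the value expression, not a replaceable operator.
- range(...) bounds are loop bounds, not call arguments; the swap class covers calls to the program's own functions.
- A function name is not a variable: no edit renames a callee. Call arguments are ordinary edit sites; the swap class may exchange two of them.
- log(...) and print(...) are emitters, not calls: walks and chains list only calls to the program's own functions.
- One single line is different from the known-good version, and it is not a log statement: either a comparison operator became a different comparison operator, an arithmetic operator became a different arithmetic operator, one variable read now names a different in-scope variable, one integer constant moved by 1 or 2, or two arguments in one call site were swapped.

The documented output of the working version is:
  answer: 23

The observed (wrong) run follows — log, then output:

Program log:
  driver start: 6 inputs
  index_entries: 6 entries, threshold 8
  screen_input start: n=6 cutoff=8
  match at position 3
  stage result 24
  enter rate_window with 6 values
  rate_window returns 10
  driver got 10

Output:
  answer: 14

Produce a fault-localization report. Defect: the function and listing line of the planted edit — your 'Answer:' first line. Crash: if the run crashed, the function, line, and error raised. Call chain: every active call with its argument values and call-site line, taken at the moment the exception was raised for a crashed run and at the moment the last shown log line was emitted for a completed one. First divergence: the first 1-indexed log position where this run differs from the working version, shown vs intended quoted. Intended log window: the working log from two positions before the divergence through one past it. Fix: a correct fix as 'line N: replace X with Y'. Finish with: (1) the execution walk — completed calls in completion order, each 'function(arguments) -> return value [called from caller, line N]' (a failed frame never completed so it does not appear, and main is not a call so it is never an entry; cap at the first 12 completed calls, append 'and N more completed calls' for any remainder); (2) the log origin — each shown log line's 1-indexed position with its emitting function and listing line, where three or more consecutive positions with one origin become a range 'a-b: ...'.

Answer: the defect is in rate_window at line 18.
Core observation: Log line 7 is where behavior first shows: 'rate_window returns 10' appears instead of 'rate_window returns 1'.
Call chain: main.
First divergence: position 7 — shown 'rate_window returns 10', intended 'rate_window returns 1'.
Intended log window:
  5: stage result 24
  6: enter rate_window with 6 values
  7: rate_window returns 1
  8: driver got 1
Execution walk:
  screen_input([10, 5, 2, 8, 1, 9], 8) -> 3  [called from index_entries, line 9]
  index_entries([10, 5, 2, 8, 1, 9], 8) -> 24  [called from main, line 27]
  rate_window([10, 5, 2, 8, 1, 9]) -> 10  [called from main, line 29]
Log line origins:
  1 — main, line 26
  2 — index_entries, line 8
  3 — screen_input, line 2
  4 — index_entries, line 10
  5 — main, line 28
  6 — rate_window, line 15
  7 — rate_window, line 20
  8 — main, line 30
A correct fix: line 18: replace `>` with `<`.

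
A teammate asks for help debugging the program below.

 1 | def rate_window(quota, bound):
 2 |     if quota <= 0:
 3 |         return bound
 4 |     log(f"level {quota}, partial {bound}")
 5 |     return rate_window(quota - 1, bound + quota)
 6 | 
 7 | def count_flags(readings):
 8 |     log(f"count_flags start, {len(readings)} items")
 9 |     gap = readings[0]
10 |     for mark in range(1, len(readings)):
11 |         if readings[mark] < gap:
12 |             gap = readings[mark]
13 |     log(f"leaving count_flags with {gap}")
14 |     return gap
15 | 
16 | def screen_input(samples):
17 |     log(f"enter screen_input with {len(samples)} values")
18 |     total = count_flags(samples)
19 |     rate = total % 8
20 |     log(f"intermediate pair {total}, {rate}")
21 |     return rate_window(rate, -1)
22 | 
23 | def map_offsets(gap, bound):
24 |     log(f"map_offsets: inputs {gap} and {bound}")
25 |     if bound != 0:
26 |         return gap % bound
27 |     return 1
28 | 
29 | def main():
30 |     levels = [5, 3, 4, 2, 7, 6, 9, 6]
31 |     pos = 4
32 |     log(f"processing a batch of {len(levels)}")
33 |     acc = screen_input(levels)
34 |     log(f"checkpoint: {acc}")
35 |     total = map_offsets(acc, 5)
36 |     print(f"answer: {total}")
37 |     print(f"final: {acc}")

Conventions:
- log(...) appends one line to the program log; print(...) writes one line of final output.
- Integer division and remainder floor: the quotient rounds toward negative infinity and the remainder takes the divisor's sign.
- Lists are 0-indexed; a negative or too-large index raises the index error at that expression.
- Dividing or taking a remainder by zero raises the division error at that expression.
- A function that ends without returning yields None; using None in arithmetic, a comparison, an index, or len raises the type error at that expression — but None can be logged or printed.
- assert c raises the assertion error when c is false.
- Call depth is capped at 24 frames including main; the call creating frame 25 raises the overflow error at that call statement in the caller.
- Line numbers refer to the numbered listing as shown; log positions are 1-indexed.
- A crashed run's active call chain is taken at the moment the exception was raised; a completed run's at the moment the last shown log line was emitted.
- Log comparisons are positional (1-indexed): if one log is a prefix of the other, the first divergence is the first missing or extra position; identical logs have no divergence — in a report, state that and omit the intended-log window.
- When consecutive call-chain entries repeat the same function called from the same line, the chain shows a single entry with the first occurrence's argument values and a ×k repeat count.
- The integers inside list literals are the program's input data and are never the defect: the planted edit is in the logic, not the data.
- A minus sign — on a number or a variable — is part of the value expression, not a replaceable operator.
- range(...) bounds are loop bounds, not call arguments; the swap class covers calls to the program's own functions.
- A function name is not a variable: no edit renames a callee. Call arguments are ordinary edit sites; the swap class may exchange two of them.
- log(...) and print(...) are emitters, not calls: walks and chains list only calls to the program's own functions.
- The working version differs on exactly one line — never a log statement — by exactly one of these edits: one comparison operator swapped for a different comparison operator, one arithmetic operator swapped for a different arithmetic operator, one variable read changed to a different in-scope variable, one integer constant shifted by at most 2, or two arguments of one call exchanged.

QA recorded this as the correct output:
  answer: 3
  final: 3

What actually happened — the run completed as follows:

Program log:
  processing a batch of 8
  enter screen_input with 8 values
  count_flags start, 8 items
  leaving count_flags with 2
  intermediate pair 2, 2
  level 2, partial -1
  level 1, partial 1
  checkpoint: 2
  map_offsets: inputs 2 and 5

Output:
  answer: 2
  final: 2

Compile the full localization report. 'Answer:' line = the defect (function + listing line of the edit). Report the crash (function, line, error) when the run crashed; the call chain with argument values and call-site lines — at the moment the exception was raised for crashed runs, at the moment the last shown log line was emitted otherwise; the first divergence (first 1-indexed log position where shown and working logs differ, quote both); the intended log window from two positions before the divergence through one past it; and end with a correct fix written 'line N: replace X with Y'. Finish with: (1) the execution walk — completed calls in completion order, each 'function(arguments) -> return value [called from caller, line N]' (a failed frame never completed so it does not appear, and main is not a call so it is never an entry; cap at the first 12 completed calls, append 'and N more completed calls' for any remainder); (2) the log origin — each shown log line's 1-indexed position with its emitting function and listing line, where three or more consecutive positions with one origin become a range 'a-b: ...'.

Answer: the defect is in screen_input at line 21.
The tell: The earliest visible damage is log position 6 — 'level 2, partial -1' rather than the intended 'level 2, partial 0'.
Call chain: main -> map_offsets(2, 5) (called at line 35).
First divergence: position 6; shown 'level 2, partial -1' vs intended 'level 2, partial 0'.
Intended log window:
  4: leaving count_flags with 2
  5: intermediate pair 2, 2
  6: level 2, partial 0
  7: level 1, partial 2
Execution walk:
  count_flags([5, 3, 4, 2, 7, 6, 9, 6]) -> 2  [called from screen_input, line 18]
  rate_window(0, 2) -> 2  [called from rate_window, line 5]
  rate_window(1, 1) -> 2  [called from rate_window, line 5]
  rate_window(2, -1) -> 2  [called from screen_input, line 21]
  screen_input([5, 3, 4, 2, 7, 6, 9, 6]) -> 2  [called from main, line 33]
  map_offsets(2, 5) -> 2  [called from main, line 35]
Log origins:
  1: from main, line 32
  2: from screen_input, line 17
  3: from count_flags, line 8
  4: from count_flags, line 13
  5: from screen_input, line 20
  6: from rate_window, line 4
  7: from rate_window, line 4
  8: from main, line 34
  9: from map_offsets, line 24
A correct fix: line 21: replace `-1` with `0`.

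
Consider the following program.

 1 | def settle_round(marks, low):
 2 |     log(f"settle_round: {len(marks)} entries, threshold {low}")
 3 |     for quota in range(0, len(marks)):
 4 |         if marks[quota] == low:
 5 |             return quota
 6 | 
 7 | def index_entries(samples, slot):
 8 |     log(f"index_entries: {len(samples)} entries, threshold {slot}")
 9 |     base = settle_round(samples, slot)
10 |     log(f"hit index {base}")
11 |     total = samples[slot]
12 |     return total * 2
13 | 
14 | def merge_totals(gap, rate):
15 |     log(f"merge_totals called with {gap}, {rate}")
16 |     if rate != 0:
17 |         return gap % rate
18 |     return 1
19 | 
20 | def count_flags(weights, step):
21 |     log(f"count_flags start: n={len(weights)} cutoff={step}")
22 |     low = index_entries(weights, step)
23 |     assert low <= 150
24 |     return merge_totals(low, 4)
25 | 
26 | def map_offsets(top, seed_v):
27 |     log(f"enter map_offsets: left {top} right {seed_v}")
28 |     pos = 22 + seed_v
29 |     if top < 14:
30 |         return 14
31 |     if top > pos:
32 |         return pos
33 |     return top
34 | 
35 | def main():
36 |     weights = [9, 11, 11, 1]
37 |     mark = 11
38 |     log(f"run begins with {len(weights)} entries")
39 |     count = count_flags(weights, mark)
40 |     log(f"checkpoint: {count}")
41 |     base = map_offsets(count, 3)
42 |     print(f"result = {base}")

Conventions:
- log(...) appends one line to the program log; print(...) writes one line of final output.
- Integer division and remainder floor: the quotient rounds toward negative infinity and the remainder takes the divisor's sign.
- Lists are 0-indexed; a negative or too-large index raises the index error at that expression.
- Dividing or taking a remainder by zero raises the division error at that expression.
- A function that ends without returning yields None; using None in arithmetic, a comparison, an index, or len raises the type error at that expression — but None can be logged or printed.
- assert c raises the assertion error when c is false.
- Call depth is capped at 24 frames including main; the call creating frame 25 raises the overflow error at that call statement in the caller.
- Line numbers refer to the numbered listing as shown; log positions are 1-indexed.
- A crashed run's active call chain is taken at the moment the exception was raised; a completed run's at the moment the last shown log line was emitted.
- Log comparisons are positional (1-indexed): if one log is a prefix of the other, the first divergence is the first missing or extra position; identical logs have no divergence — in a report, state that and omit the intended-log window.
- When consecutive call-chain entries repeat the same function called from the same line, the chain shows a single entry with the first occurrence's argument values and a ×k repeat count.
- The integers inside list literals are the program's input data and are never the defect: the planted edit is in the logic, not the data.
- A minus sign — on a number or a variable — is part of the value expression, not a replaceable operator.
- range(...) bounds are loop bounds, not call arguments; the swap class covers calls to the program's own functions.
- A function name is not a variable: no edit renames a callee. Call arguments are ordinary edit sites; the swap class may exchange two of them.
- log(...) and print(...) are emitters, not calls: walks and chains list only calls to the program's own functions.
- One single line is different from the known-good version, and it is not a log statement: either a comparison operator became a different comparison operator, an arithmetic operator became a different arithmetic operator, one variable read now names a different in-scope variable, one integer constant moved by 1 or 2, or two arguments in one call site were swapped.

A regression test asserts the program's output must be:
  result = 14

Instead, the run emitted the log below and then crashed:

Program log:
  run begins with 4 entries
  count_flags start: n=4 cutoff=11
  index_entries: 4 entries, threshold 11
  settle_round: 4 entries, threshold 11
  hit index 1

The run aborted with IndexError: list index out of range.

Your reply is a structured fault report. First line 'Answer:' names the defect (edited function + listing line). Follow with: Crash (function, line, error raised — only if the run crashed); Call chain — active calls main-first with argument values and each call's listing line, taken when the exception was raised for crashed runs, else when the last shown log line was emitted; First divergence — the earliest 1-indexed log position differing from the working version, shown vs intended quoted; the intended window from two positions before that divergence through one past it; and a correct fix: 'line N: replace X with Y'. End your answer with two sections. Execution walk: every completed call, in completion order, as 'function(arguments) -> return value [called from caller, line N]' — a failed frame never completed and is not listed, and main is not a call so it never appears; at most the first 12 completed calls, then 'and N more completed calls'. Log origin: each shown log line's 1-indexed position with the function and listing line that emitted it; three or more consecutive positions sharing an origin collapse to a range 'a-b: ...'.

Answer: the defect is in index_entries at line 11.
Key fact: The shown log is a 5-line prefix of the intended one, whose next entry is 'merge_totals called with 22, 4'.
Crash: index_entries, line 11, IndexError.
Call chain: main -> count_flags([9, 11, 11, 1], 11) (called at line 39) -> index_entries([9, 11, 11, 1], 11) (called at line 22).
First divergence: position 6 (shown log ended at 5 lines; the working version continues: 'merge_totals called with 22, 4').
Intended log window:
  4: settle_round: 4 entries, threshold 11
  5: hit index 1
  6: merge_totals called with 22, 4
  7: checkpoint: 2
Execution walk:
  settle_round([9, 11, 11, 1], 11) -> 1  [called from index_entries, line 9]
Origin of each log line:
  1 — main, line 38
  2 — count_flags, line 21
  3 — index_entries, line 8
  4 — settle_round, line 2
  5 — index_entries, line 10
A correct fix: line 11: replace `slot` with `base`.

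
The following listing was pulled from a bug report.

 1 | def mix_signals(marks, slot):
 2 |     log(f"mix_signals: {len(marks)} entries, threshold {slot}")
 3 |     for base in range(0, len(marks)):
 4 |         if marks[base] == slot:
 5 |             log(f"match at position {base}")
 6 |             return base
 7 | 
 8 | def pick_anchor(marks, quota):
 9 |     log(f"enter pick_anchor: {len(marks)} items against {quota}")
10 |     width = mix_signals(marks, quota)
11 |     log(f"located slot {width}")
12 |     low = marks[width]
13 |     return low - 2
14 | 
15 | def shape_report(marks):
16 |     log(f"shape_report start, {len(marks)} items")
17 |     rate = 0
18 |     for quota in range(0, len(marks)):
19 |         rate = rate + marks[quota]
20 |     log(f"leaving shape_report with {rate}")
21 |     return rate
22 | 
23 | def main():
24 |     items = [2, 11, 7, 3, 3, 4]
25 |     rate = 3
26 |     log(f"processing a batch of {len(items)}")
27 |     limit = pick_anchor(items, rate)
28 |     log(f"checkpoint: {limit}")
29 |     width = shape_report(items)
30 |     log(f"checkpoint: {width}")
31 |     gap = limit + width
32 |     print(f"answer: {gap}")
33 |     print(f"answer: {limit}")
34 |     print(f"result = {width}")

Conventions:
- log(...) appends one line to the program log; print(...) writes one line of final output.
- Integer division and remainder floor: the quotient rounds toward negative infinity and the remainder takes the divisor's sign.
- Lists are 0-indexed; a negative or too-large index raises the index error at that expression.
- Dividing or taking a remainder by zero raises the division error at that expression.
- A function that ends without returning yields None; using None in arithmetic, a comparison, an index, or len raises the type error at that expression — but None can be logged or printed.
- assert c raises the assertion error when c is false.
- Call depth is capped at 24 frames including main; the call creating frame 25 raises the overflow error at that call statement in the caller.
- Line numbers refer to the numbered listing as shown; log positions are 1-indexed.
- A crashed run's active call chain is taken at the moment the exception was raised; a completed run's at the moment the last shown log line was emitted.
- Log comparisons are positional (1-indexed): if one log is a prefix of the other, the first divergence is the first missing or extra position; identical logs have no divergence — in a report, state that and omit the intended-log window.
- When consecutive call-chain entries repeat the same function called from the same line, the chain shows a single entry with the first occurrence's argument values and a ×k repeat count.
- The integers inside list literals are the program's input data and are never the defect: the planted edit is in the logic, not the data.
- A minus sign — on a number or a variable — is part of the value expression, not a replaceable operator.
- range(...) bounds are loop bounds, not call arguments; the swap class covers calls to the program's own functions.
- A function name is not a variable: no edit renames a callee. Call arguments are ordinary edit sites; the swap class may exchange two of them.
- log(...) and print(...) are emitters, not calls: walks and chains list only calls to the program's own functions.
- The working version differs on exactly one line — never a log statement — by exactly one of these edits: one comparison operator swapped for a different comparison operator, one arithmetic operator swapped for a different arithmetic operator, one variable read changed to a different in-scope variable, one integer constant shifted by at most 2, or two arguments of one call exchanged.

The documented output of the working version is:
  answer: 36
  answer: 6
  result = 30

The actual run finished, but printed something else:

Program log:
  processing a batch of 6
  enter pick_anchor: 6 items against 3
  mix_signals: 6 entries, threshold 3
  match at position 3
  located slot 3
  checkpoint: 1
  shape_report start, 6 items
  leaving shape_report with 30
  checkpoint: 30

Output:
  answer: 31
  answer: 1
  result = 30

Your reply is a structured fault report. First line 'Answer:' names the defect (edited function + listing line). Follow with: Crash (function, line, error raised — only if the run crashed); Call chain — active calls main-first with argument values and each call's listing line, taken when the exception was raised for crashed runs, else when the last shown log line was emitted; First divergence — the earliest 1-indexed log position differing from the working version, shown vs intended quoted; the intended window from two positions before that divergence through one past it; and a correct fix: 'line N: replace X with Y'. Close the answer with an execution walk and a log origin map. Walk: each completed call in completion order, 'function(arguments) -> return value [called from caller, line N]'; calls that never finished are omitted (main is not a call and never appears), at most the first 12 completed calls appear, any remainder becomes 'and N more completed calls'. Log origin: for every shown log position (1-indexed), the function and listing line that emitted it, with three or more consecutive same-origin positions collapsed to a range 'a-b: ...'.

Answer: the defect is in pick_anchor at line 13.
Core observation: At log position 6 the runs split — shown 'checkpoint: 1', but the working version logs 'checkpoint: 6'.
Call chain: main.
First divergence: position 6; shown 'checkpoint: 1' vs intended 'checkpoint: 6'.
Intended log window:
  4: match at position 3
  5: located slot 3
  6: checkpoint: 6
  7: shape_report start, 6 items
Execution walk:
  mix_signals([2, 11, 7, 3, 3, 4], 3) -> 3  [called from pick_anchor, line 10]
  pick_anchor([2, 11, 7, 3, 3, 4], 3) -> 1  [called from main, line 27]
  shape_report([2, 11, 7, 3, 3, 4]) -> 30  [called from main, line 29]
Origin of each log line:
  1: logged in main at line 26
  2: logged in pick_anchor at line 9
  3: logged in mix_signals at line 2
  4: logged in mix_signals at line 5
  5: logged in pick_anchor at line 11
  6: logged in main at line 28
  7: logged in shape_report at line 16
  8: logged in shape_report at line 20
  9: logged in main at line 30
A correct fix: line 13: replace `-` with `*`.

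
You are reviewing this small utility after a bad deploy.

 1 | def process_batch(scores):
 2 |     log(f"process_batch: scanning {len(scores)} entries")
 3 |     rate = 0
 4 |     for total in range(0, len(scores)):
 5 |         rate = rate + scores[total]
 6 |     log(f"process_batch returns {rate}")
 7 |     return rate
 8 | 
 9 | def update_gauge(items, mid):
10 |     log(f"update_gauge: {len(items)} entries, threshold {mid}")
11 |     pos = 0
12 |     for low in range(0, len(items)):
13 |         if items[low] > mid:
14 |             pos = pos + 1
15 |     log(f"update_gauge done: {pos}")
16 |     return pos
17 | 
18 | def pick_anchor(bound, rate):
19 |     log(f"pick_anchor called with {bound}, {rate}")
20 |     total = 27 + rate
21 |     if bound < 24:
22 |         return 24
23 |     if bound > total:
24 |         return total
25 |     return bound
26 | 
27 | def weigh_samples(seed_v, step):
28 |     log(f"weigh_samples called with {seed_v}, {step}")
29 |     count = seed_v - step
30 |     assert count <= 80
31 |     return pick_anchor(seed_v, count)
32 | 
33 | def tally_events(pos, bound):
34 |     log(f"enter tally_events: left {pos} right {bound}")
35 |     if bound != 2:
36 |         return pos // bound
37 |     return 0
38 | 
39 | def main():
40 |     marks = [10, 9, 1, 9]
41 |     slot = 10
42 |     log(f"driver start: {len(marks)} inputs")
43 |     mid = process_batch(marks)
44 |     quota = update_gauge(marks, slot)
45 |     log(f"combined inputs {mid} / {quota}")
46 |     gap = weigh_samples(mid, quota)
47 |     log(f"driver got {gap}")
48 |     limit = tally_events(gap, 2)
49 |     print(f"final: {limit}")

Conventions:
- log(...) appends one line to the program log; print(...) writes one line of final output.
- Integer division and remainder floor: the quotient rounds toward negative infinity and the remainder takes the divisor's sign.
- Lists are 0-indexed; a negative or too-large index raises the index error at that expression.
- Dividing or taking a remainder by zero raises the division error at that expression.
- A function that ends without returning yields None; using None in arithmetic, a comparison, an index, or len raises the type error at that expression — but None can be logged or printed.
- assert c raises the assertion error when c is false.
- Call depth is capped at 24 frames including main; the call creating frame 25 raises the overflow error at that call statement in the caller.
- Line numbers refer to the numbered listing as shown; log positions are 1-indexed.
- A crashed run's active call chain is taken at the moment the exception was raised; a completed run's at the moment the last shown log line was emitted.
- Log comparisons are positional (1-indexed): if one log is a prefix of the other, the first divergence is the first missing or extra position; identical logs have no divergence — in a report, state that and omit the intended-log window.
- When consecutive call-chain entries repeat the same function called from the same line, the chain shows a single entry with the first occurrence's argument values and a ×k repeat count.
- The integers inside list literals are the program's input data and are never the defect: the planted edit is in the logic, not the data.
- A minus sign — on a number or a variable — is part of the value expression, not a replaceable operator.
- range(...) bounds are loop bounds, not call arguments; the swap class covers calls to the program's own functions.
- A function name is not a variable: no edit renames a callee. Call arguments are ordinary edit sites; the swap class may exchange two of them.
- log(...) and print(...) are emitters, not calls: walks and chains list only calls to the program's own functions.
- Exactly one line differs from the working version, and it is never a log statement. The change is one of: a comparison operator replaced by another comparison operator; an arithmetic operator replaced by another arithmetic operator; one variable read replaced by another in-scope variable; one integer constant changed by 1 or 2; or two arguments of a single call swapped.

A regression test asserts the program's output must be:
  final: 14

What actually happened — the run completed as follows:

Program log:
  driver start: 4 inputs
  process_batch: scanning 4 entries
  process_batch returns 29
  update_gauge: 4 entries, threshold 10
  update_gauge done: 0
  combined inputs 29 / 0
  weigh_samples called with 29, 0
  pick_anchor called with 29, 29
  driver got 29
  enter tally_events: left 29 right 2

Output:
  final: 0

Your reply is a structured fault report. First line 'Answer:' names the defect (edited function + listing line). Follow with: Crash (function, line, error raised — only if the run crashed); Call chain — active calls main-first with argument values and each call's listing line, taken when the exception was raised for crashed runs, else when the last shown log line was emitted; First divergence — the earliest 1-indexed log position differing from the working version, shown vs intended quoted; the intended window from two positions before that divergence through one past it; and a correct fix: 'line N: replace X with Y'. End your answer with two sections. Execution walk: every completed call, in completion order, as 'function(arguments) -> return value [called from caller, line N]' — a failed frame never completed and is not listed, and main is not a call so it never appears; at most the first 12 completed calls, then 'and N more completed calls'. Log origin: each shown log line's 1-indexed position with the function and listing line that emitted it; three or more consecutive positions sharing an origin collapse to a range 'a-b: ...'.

Answer: the defect is in tally_events at line 35.
Key observation: The two runs log identically and part ways only at the printed values.
Call chain: main -> tally_events(29, 2) (called at line 48).
First divergence: none — the logs agree in full.
Execution walk:
  process_batch([10, 9, 1, 9]) -> 29  [called from main, line 43]
  update_gauge([10, 9, 1, 9], 10) -> 0  [called from main, line 44]
  pick_anchor(29, 29) -> 29  [called from weigh_samples, line 31]
  weigh_samples(29, 0) -> 29  [called from main, line 46]
  tally_events(29, 2) -> 0  [called from main, line 48]
Origin of each log line:
  1: emitted by main (line 42)
  2: emitted by process_batch (line 2)
  3: emitted by process_batch (line 6)
  4: emitted by update_gauge (line 10)
  5: emitted by update_gauge (line 15)
  6: emitted by main (line 45)
  7: emitted by weigh_samples (line 28)
  8: emitted by pick_anchor (line 19)
  9: emitted by main (line 47)
  10: emitted by tally_events (line 34)
A correct fix: line 35: replace `2` with `0`.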